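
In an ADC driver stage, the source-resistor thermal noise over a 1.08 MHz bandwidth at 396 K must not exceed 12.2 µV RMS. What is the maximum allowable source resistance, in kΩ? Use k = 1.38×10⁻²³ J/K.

6.30 kΩ

Johnson–Nyquist: V_n = √(4kTRB) ⇒ R = V_n² / (4kTB)
4kTB = 4 × 1.38×10⁻²³ × 396 × 1.08×10⁶ = 2.36×10⁻¹⁴
R = (1.22×10⁻⁵)² / 2.36×10⁻¹⁴ = 6.30×10³ Ω = 6.30 kΩ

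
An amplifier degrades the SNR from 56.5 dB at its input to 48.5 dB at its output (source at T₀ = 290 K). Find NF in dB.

8.0 dB

NF (dB) = SNR_in(dB) − SNR_out(dB) when the source is at T₀
NF = 56.5 − 48.5 = 8.0 dB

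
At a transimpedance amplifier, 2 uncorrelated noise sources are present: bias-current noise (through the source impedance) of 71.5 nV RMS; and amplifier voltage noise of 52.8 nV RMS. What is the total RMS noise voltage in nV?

88.9 nV

Uncorrelated sources add in power (mean-square): V_tot = √(ΣV_i²)
V_tot = √[(7.15×10⁻⁸)² + (5.28×10⁻⁸)²] = 8.89×10⁻⁸ V = 88.9 nV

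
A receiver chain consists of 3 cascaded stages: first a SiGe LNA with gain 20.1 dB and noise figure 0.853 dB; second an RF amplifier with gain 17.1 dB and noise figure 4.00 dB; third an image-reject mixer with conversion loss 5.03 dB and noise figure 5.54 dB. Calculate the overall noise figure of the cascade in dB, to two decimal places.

0.91 dB

Convert to linear (a loss of L dB is a gain of −L dB): F_i = 10^(NF_i/10), G_i = 10^(G_i,dB/10)
  Stage 1: F_1 = 10^(0.853/10) = 1.217, G_1 = 10^(20.1/10) = 102.3
  Stage 2: F_2 = 10^(4.00/10) = 2.512, G_2 = 10^(17.1/10) = 51.29
  Stage 3: F_3 = 10^(5.54/10) = 3.581, G_3 = 10^(−5.03/10) = 0.3141
Friis cascade:
  F = 1.217 + (2.512 − 1)/102.3 + (3.581 − 1)/5248 = 1.232
NF = 10 log₁₀(1.232) = 0.91 dB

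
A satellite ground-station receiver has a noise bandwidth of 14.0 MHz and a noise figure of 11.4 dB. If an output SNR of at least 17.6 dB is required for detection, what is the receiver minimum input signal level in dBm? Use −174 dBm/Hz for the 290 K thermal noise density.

−73.5 dBm

Sensitivity = −174 + 10 log₁₀(B) + NF + SNR_min
= −174 + 71.46 + 11.4 + 17.6
= −73.54 dBm → −73.5 dBm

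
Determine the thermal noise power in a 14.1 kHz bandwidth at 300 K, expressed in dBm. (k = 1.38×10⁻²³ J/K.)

−132.3 dBm

P_n = kTB = 1.38×10⁻²³ × 300 × 1.41×10⁴ = 5.84×10⁻¹⁷ W
In dBm: 10 log₁₀(5.84×10⁻¹⁷ / 10⁻³) = −132.3 dBm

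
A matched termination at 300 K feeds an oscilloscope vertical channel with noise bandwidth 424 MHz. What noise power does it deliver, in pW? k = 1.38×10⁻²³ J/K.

P_n = kTB = 1.38×10⁻²³ × 300 × 4.24×10⁸ = 1.76×10⁻¹² W = 1.76 pW

1.76 pW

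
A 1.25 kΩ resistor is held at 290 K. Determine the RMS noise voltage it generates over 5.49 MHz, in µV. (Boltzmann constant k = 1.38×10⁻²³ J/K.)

10.5 µV

V_n = √(4kTRB)
4kTRB = 4 × 1.38×10⁻²³ × 290 × 1.25×10³ × 5.49×10⁶ = 1.10×10⁻¹⁰ V²
V_n = √(1.10×10⁻¹⁰) = 1.05×10⁻⁵ V = 10.5 µV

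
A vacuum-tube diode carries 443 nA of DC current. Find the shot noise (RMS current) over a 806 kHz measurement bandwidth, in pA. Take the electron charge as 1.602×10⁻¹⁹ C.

338 pA

I_n = √(2qI·B)
2qI·B = 2 × 1.602×10⁻¹⁹ × 4.43×10⁻⁷ × 8.06×10⁵ = 1.14×10⁻¹⁹ A²
I_n = √(1.14×10⁻¹⁹) = 3.38×10⁻¹⁰ A = 338 pA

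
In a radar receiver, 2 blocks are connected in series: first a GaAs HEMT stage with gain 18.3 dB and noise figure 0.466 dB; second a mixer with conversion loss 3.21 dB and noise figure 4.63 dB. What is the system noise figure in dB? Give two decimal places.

0.57 dB

Convert to linear (a loss of L dB is a gain of −L dB): F_i = 10^(NF_i/10), G_i = 10^(G_i,dB/10)
  Stage 1: F_1 = 10^(0.466/10) = 1.113, G_1 = 10^(18.3/10) = 67.61
  Stage 2: F_2 = 10^(4.63/10) = 2.904, G_2 = 10^(−3.21/10) = 0.4775
Friis cascade:
  F = 1.113 + (2.904 − 1)/67.61 = 1.141
NF = 10 log₁₀(1.141) = 0.57 dB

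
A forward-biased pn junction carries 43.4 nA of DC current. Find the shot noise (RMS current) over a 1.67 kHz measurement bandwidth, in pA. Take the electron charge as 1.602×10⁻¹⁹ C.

I_n = √(2qI·B)
2qI·B = 2 × 1.602×10⁻¹⁹ × 4.34×10⁻⁸ × 1.67×10³ = 2.32×10⁻²³ A²
I_n = √(2.32×10⁻²³) = 4.82×10⁻¹² A = 4.82 pA

4.82 pA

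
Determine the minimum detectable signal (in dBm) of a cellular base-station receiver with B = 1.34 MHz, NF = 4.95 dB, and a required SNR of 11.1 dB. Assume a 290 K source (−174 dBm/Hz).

Sensitivity = −174 + 10 log₁₀(B) + NF + SNR_min
= −174 + 61.27 + 4.95 + 11.1
= −96.68 dBm → −96.7 dBm

−96.7 dBm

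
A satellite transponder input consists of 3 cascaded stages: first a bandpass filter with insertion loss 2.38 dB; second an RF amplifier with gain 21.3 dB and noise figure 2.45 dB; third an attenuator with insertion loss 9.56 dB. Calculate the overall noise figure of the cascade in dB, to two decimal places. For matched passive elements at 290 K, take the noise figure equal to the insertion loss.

Convert to linear (a loss of L dB is a gain of −L dB): F_i = 10^(NF_i/10), G_i = 10^(G_i,dB/10)
  Stage 1: F_1 = 10^(2.38/10) = 1.730, G_1 = 10^(−2.38/10) = 0.5781
  Stage 2: F_2 = 10^(2.45/10) = 1.758, G_2 = 10^(21.3/10) = 134.9
  Stage 3: F_3 = 10^(9.56/10) = 9.036, G_3 = 10^(−9.56/10) = 0.1107
Friis cascade:
  F = 1.730 + (1.758 − 1)/0.5781 + (9.036 − 1)/77.98 = 3.144
NF = 10 log₁₀(3.144) = 4.97 dB

4.97 dB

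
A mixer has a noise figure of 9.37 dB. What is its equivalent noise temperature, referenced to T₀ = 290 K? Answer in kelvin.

F = 10^(9.37/10) = 8.64968
T_e = (F − 1)·T₀ = (8.64968 − 1) × 290 = 2218 K

2218 K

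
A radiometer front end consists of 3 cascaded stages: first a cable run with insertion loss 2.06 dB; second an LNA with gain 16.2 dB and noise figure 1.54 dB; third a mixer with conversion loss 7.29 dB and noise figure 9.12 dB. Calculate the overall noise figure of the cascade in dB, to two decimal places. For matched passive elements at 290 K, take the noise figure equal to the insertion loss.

Convert to linear (a loss of L dB is a gain of −L dB): F_i = 10^(NF_i/10), G_i = 10^(G_i,dB/10)
  Stage 1: F_1 = 10^(2.06/10) = 1.607, G_1 = 10^(−2.06/10) = 0.6223
  Stage 2: F_2 = 10^(1.54/10) = 1.426, G_2 = 10^(16.2/10) = 41.69
  Stage 3: F_3 = 10^(9.12/10) = 8.166, G_3 = 10^(−7.29/10) = 0.1866
Friis cascade:
  F = 1.607 + (1.426 − 1)/0.6223 + (8.166 − 1)/25.94 = 2.567
NF = 10 log₁₀(2.567) = 4.09 dB

4.09 dB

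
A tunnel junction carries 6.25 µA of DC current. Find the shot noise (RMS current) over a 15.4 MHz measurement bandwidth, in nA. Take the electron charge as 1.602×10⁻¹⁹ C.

I_n = √(2qI·B)
2qI·B = 2 × 1.602×10⁻¹⁹ × 6.25×10⁻⁶ × 1.54×10⁷ = 3.08×10⁻¹⁷ A²
I_n = √(3.08×10⁻¹⁷) = 5.55×10⁻⁹ A = 5.55 nA

5.55 nA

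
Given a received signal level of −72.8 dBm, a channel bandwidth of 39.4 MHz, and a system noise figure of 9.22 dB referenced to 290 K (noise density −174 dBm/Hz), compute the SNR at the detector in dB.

16.0 dB

Noise floor: N = −174 + 10 log₁₀(B) + NF
10 log₁₀(3.94×10⁷) = 75.95 dB
N = −174 + 75.95 + 9.22 = −88.83 dBm
SNR = P_sig − N = −72.8 − (−88.83) = 16.03 dB → 16.0 dB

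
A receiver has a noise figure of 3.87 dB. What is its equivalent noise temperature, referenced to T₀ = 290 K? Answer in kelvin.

417 K

F = 10^(3.87/10) = 2.43781
T_e = (F − 1)·T₀ = (2.43781 − 1) × 290 = 417 K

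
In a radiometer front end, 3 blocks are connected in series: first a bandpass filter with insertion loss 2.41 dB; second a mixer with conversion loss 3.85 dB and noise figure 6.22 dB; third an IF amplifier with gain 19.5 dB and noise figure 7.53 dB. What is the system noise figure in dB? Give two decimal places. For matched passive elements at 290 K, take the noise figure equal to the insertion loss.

14.31 dB

Convert to linear (a loss of L dB is a gain of −L dB): F_i = 10^(NF_i/10), G_i = 10^(G_i,dB/10)
  Stage 1: F_1 = 10^(2.41/10) = 1.742, G_1 = 10^(−2.41/10) = 0.5741
  Stage 2: F_2 = 10^(6.22/10) = 4.188, G_2 = 10^(−3.85/10) = 0.4121
  Stage 3: F_3 = 10^(7.53/10) = 5.662, G_3 = 10^(19.5/10) = 89.13
Friis cascade:
  F = 1.742 + (4.188 − 1)/0.5741 + (5.662 − 1)/0.2366 = 27.00
NF = 10 log₁₀(27.00) = 14.31 dB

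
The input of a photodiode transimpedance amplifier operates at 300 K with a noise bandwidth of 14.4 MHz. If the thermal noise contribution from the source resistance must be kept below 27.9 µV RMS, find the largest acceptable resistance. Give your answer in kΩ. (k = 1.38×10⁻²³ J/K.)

3.26 kΩ

Johnson–Nyquist: V_n = √(4kTRB) ⇒ R = V_n² / (4kTB)
4kTB = 4 × 1.38×10⁻²³ × 300 × 1.44×10⁷ = 2.38×10⁻¹³
R = (2.79×10⁻⁵)² / 2.38×10⁻¹³ = 3.26×10³ Ω = 3.26 kΩ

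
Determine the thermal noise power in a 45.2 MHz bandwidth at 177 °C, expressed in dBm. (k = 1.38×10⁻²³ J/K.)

−95.5 dBm

T = 177 °C + 273.15 = 450.15 K
P_n = kTB = 1.38×10⁻²³ × 450.15 × 4.52×10⁷ = 2.81×10⁻¹³ W
In dBm: 10 log₁₀(2.81×10⁻¹³ / 10⁻³) = −95.5 dBm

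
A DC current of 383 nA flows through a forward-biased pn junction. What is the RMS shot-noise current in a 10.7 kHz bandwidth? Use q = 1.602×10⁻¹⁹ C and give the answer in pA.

I_n = √(2qI·B)
2qI·B = 2 × 1.602×10⁻¹⁹ × 3.83×10⁻⁷ × 1.07×10⁴ = 1.31×10⁻²¹ A²
I_n = √(1.31×10⁻²¹) = 3.62×10⁻¹¹ A = 36.2 pA

36.2 pA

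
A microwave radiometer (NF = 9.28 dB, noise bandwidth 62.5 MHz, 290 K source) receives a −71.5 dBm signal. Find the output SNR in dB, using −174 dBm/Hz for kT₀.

15.3 dB

Noise floor: N = −174 + 10 log₁₀(B) + NF
10 log₁₀(6.25×10⁷) = 77.96 dB
N = −174 + 77.96 + 9.28 = −86.76 dBm
SNR = P_sig − N = −71.5 − (−86.76) = 15.26 dB → 15.3 dB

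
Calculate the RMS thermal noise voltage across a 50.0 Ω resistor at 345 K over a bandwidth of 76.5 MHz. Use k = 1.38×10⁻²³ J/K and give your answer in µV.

V_n = √(4kTRB)
4kTRB = 4 × 1.38×10⁻²³ × 345 × 5.00×10¹ × 7.65×10⁷ = 7.28×10⁻¹¹ V²
V_n = √(7.28×10⁻¹¹) = 8.53×10⁻⁶ V = 8.53 µV

8.53 µV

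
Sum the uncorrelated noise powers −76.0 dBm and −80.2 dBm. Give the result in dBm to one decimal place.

Convert to linear, add, convert back:
P₁ = 2.51×10⁻¹¹ W, P₂ = 9.55×10⁻¹² W
P_tot = 3.47×10⁻¹¹ W → 10 log₁₀(P_tot / 10⁻³) = −74.6 dBm

−74.6 dBm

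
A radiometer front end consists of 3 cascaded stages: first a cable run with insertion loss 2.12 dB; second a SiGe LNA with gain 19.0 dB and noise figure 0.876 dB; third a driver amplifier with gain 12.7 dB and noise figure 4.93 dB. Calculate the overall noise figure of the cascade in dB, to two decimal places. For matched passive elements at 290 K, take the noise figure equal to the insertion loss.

Convert to linear (a loss of L dB is a gain of −L dB): F_i = 10^(NF_i/10), G_i = 10^(G_i,dB/10)
  Stage 1: F_1 = 10^(2.12/10) = 1.629, G_1 = 10^(−2.12/10) = 0.6138
  Stage 2: F_2 = 10^(0.876/10) = 1.223, G_2 = 10^(19.0/10) = 79.43
  Stage 3: F_3 = 10^(4.93/10) = 3.112, G_3 = 10^(12.7/10) = 18.62
Friis cascade:
  F = 1.629 + (1.223 − 1)/0.6138 + (3.112 − 1)/48.75 = 2.037
NF = 10 log₁₀(2.037) = 3.09 dB

3.09 dB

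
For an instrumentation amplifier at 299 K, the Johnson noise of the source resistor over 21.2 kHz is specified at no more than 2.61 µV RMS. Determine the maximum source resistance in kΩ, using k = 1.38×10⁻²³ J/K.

Johnson–Nyquist: V_n = √(4kTRB) ⇒ R = V_n² / (4kTB)
4kTB = 4 × 1.38×10⁻²³ × 299 × 2.12×10⁴ = 3.50×10⁻¹⁶
R = (2.61×10⁻⁶)² / 3.50×10⁻¹⁶ = 1.95×10⁴ Ω = 19.5 kΩ

19.5 kΩ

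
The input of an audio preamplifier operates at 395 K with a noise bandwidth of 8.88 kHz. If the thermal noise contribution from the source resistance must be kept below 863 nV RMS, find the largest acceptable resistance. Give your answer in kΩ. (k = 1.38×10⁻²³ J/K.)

3.85 kΩ

Johnson–Nyquist: V_n = √(4kTRB) ⇒ R = V_n² / (4kTB)
4kTB = 4 × 1.38×10⁻²³ × 395 × 8.88×10³ = 1.94×10⁻¹⁶
R = (8.63×10⁻⁷)² / 1.94×10⁻¹⁶ = 3.85×10³ Ω = 3.85 kΩ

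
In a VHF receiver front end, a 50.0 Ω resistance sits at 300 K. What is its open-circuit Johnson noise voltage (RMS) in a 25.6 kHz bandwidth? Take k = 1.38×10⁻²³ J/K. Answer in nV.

146 nV

V_n = √(4kTRB)
4kTRB = 4 × 1.38×10⁻²³ × 300 × 5.00×10¹ × 2.56×10⁴ = 2.12×10⁻¹⁴ V²
V_n = √(2.12×10⁻¹⁴) = 1.46×10⁻⁷ V = 146 nV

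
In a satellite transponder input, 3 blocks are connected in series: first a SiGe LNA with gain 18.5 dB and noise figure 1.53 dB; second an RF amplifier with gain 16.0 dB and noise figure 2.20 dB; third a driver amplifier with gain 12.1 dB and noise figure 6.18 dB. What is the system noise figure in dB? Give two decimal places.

1.56 dB

Convert to linear (a loss of L dB is a gain of −L dB): F_i = 10^(NF_i/10), G_i = 10^(G_i,dB/10)
  Stage 1: F_1 = 10^(1.53/10) = 1.422, G_1 = 10^(18.5/10) = 70.79
  Stage 2: F_2 = 10^(2.20/10) = 1.660, G_2 = 10^(16.0/10) = 39.81
  Stage 3: F_3 = 10^(6.18/10) = 4.150, G_3 = 10^(12.1/10) = 16.22
Friis cascade:
  F = 1.422 + (1.660 − 1)/70.79 + (4.150 − 1)/2818 = 1.433
NF = 10 log₁₀(1.433) = 1.56 dB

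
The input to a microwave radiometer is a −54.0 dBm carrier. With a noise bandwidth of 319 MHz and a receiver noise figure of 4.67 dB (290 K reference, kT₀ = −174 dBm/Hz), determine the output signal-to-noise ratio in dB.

30.3 dB

Noise floor: N = −174 + 10 log₁₀(B) + NF
10 log₁₀(3.19×10⁸) = 85.04 dB
N = −174 + 85.04 + 4.67 = −84.29 dBm
SNR = P_sig − N = −54.0 − (−84.29) = 30.29 dB → 30.3 dB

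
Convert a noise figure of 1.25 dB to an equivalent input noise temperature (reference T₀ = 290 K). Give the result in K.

96.7 K

F = 10^(1.25/10) = 1.33352
T_e = (F − 1)·T₀ = (1.33352 − 1) × 290 = 96.7 K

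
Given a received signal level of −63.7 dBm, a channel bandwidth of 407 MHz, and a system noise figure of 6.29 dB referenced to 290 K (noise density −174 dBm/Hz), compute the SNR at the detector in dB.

Noise floor: N = −174 + 10 log₁₀(B) + NF
10 log₁₀(4.07×10⁸) = 86.1 dB
N = −174 + 86.1 + 6.29 = −81.61 dBm
SNR = P_sig − N = −63.7 − (−81.61) = 17.91 dB → 17.9 dB

17.9 dB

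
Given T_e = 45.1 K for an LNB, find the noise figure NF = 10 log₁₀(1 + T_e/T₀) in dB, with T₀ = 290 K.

F = 1 + T_e/T₀ = 1 + 45.1/290 = 1.15552
NF = 10 log₁₀(1.15552) = 0.628 dB

0.628 dB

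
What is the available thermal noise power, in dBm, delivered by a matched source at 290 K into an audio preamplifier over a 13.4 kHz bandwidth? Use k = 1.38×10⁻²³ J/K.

P_n = kTB = 1.38×10⁻²³ × 290 × 1.34×10⁴ = 5.36×10⁻¹⁷ W
In dBm: 10 log₁₀(5.36×10⁻¹⁷ / 10⁻³) = −132.7 dBm

−132.7 dBm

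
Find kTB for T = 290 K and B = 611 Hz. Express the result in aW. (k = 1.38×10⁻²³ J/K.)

P_n = kTB = 1.38×10⁻²³ × 290 × 6.11×10² = 2.45×10⁻¹⁸ W = 2.45 aW

2.45 aW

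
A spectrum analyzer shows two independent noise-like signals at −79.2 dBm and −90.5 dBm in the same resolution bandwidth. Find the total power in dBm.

−78.9 dBm

Convert to linear, add, convert back:
P₁ = 1.20×10⁻¹¹ W, P₂ = 8.91×10⁻¹³ W
P_tot = 1.29×10⁻¹¹ W → 10 log₁₀(P_tot / 10⁻³) = −78.9 dBm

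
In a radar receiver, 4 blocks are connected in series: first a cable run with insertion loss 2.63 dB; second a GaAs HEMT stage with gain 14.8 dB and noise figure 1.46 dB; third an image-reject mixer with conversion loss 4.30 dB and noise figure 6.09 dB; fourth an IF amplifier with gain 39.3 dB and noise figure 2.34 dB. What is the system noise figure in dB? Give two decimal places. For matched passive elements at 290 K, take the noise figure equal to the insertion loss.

Convert to linear (a loss of L dB is a gain of −L dB): F_i = 10^(NF_i/10), G_i = 10^(G_i,dB/10)
  Stage 1: F_1 = 10^(2.63/10) = 1.832, G_1 = 10^(−2.63/10) = 0.5458
  Stage 2: F_2 = 10^(1.46/10) = 1.400, G_2 = 10^(14.8/10) = 30.20
  Stage 3: F_3 = 10^(6.09/10) = 4.064, G_3 = 10^(−4.30/10) = 0.3715
  Stage 4: F_4 = 10^(2.34/10) = 1.714, G_4 = 10^(39.3/10) = 8511
Friis cascade:
  F = 1.832 + (1.400 − 1)/0.5458 + (4.064 − 1)/16.48 + (1.714 − 1)/6.124 = 2.867
NF = 10 log₁₀(2.867) = 4.57 dB

4.57 dB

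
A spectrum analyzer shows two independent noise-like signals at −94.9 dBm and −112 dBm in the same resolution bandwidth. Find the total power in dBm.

−94.8 dBm

Convert to linear, add, convert back:
P₁ = 3.24×10⁻¹³ W, P₂ = 6.31×10⁻¹⁵ W
P_tot = 3.30×10⁻¹³ W → 10 log₁₀(P_tot / 10⁻³) = −94.8 dBm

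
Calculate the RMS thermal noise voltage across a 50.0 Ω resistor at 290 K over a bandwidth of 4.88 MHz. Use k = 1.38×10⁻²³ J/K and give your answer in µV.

1.98 µV

V_n = √(4kTRB)
4kTRB = 4 × 1.38×10⁻²³ × 290 × 5.00×10¹ × 4.88×10⁶ = 3.91×10⁻¹² V²
V_n = √(3.91×10⁻¹²) = 1.98×10⁻⁶ V = 1.98 µV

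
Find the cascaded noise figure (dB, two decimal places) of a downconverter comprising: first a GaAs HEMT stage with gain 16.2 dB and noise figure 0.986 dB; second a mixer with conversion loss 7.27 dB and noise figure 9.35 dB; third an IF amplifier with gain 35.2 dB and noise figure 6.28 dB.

Convert to linear (a loss of L dB is a gain of −L dB): F_i = 10^(NF_i/10), G_i = 10^(G_i,dB/10)
  Stage 1: F_1 = 10^(0.986/10) = 1.255, G_1 = 10^(16.2/10) = 41.69
  Stage 2: F_2 = 10^(9.35/10) = 8.610, G_2 = 10^(−7.27/10) = 0.1875
  Stage 3: F_3 = 10^(6.28/10) = 4.246, G_3 = 10^(35.2/10) = 3311
Friis cascade:
  F = 1.255 + (8.610 − 1)/41.69 + (4.246 − 1)/7.816 = 1.853
NF = 10 log₁₀(1.853) = 2.68 dB

2.68 dB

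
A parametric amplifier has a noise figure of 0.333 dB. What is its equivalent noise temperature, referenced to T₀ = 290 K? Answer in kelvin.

F = 10^(0.333/10) = 1.07969
T_e = (F − 1)·T₀ = (1.07969 − 1) × 290 = 23.1 K

23.1 K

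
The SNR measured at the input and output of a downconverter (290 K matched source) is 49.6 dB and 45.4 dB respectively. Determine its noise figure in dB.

4.2 dB

NF (dB) = SNR_in(dB) − SNR_out(dB) when the source is at T₀
NF = 49.6 − 45.4 = 4.2 dB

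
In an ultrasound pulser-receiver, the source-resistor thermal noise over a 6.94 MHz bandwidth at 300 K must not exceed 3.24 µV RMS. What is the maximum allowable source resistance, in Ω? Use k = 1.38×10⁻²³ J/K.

Johnson–Nyquist: V_n = √(4kTRB) ⇒ R = V_n² / (4kTB)
4kTB = 4 × 1.38×10⁻²³ × 300 × 6.94×10⁶ = 1.15×10⁻¹³
R = (3.24×10⁻⁶)² / 1.15×10⁻¹³ = 9.13×10¹ Ω = 91.3 Ω

91.3 Ω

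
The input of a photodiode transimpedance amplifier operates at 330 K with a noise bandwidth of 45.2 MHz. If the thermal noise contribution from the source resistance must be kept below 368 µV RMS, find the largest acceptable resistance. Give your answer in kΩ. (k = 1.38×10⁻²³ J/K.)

164 kΩ

Johnson–Nyquist: V_n = √(4kTRB) ⇒ R = V_n² / (4kTB)
4kTB = 4 × 1.38×10⁻²³ × 330 × 4.52×10⁷ = 8.23×10⁻¹³
R = (3.68×10⁻⁴)² / 8.23×10⁻¹³ = 1.64×10⁵ Ω = 164 kΩ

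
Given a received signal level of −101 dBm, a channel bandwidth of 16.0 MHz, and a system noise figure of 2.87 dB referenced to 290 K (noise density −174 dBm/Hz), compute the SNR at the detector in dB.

−1.9 dB

Noise floor: N = −174 + 10 log₁₀(B) + NF
10 log₁₀(1.60×10⁷) = 72.04 dB
N = −174 + 72.04 + 2.87 = −99.09 dBm
SNR = P_sig − N = −101 − (−99.09) = −1.91 dB → −1.9 dB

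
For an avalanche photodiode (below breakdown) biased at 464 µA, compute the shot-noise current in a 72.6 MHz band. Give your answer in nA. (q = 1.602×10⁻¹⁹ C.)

104 nA

I_n = √(2qI·B)
2qI·B = 2 × 1.602×10⁻¹⁹ × 4.64×10⁻⁴ × 7.26×10⁷ = 1.08×10⁻¹⁴ A²
I_n = √(1.08×10⁻¹⁴) = 1.04×10⁻⁷ A = 104 nA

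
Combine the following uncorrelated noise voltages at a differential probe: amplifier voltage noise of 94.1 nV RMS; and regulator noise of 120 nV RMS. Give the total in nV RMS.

152 nV

Uncorrelated sources add in power (mean-square): V_tot = √(ΣV_i²)
V_tot = √[(9.41×10⁻⁸)² + (1.20×10⁻⁷)²] = 1.52×10⁻⁷ V = 152 nV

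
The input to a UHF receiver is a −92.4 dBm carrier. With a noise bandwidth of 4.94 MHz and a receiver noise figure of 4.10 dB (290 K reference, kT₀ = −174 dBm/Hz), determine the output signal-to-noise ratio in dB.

Noise floor: N = −174 + 10 log₁₀(B) + NF
10 log₁₀(4.94×10⁶) = 66.94 dB
N = −174 + 66.94 + 4.10 = −102.96 dBm
SNR = P_sig − N = −92.4 − (−102.96) = 10.56 dB → 10.6 dB

10.6 dB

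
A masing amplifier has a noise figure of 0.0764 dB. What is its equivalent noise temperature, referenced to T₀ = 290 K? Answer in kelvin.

5.15 K

F = 10^(0.0764/10) = 1.01775
T_e = (F − 1)·T₀ = (1.01775 − 1) × 290 = 5.15 K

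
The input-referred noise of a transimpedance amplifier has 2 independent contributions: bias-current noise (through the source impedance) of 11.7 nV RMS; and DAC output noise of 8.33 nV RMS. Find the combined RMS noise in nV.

Uncorrelated sources add in power (mean-square): V_tot = √(ΣV_i²)
V_tot = √[(1.17×10⁻⁸)² + (8.33×10⁻⁹)²] = 1.44×10⁻⁸ V = 14.4 nV

14.4 nV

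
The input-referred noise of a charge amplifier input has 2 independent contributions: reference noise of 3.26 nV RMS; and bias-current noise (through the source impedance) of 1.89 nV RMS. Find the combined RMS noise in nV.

Uncorrelated sources add in power (mean-square): V_tot = √(ΣV_i²)
V_tot = √[(3.26×10⁻⁹)² + (1.89×10⁻⁹)²] = 3.77×10⁻⁹ V = 3.77 nV

3.77 nV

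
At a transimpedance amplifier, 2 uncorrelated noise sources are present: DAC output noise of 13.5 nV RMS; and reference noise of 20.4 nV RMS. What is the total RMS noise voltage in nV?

24.5 nV

Uncorrelated sources add in power (mean-square): V_tot = √(ΣV_i²)
V_tot = √[(1.35×10⁻⁸)² + (2.04×10⁻⁸)²] = 2.45×10⁻⁸ V = 24.5 nV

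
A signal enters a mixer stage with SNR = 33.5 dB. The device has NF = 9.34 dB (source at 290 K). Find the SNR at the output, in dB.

24.16 dB

By definition F = SNR_in/SNR_out, so in dB: SNR_out = SNR_in − NF
SNR_out = 33.5 − 9.34 = 24.16 dB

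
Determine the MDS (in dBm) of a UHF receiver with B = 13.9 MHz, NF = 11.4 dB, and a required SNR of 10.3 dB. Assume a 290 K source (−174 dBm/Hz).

Sensitivity = −174 + 10 log₁₀(B) + NF + SNR_min
= −174 + 71.43 + 11.4 + 10.3
= −80.87 dBm → −80.9 dBm

−80.9 dBm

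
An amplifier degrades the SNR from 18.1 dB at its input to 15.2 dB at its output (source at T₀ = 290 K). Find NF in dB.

NF (dB) = SNR_in(dB) − SNR_out(dB) when the source is at T₀
NF = 18.1 − 15.2 = 2.9 dB

2.9 dB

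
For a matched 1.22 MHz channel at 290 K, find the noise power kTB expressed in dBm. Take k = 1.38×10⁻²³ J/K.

P_n = kTB = 1.38×10⁻²³ × 290 × 1.22×10⁶ = 4.88×10⁻¹⁵ W
In dBm: 10 log₁₀(4.88×10⁻¹⁵ / 10⁻³) = −113.1 dBm

−113.1 dBm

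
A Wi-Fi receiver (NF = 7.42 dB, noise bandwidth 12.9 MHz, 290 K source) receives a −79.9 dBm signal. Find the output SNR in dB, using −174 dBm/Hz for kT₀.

Noise floor: N = −174 + 10 log₁₀(B) + NF
10 log₁₀(1.29×10⁷) = 71.11 dB
N = −174 + 71.11 + 7.42 = −95.47 dBm
SNR = P_sig − N = −79.9 − (−95.47) = 15.57 dB → 15.6 dB

15.6 dB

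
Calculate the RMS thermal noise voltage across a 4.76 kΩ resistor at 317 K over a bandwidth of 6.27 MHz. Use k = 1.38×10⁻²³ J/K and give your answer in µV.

V_n = √(4kTRB)
4kTRB = 4 × 1.38×10⁻²³ × 317 × 4.76×10³ × 6.27×10⁶ = 5.22×10⁻¹⁰ V²
V_n = √(5.22×10⁻¹⁰) = 2.29×10⁻⁵ V = 22.9 µV

22.9 µV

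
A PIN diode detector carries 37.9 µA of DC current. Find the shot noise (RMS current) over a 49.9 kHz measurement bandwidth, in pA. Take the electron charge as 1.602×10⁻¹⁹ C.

778 pA

I_n = √(2qI·B)
2qI·B = 2 × 1.602×10⁻¹⁹ × 3.79×10⁻⁵ × 4.99×10⁴ = 6.06×10⁻¹⁹ A²
I_n = √(6.06×10⁻¹⁹) = 7.78×10⁻¹⁰ A = 778 pA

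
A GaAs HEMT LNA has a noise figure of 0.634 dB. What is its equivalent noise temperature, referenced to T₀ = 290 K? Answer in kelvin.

F = 10^(0.634/10) = 1.15718
T_e = (F − 1)·T₀ = (1.15718 − 1) × 290 = 45.6 K

45.6 K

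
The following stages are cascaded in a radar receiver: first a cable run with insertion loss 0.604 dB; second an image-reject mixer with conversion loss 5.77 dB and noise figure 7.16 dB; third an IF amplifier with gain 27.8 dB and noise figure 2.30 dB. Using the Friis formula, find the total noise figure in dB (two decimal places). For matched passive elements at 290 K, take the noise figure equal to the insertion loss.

Convert to linear (a loss of L dB is a gain of −L dB): F_i = 10^(NF_i/10), G_i = 10^(G_i,dB/10)
  Stage 1: F_1 = 10^(0.604/10) = 1.149, G_1 = 10^(−0.604/10) = 0.8702
  Stage 2: F_2 = 10^(7.16/10) = 5.200, G_2 = 10^(−5.77/10) = 0.2649
  Stage 3: F_3 = 10^(2.30/10) = 1.698, G_3 = 10^(27.8/10) = 602.6
Friis cascade:
  F = 1.149 + (5.200 − 1)/0.8702 + (1.698 − 1)/0.2305 = 9.006
NF = 10 log₁₀(9.006) = 9.55 dB

9.55 dB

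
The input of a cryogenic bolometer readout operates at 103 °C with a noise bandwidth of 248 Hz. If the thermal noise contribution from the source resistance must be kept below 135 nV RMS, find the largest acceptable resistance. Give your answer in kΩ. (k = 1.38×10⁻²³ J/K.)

T = 103 °C + 273.15 = 376.15 K
Johnson–Nyquist: V_n = √(4kTRB) ⇒ R = V_n² / (4kTB)
4kTB = 4 × 1.38×10⁻²³ × 376.15 × 2.48×10² = 5.15×10⁻¹⁸
R = (1.35×10⁻⁷)² / 5.15×10⁻¹⁸ = 3.54×10³ Ω = 3.54 kΩ

3.54 kΩ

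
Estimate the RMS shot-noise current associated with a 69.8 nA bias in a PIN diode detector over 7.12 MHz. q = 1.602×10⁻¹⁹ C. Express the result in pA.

I_n = √(2qI·B)
2qI·B = 2 × 1.602×10⁻¹⁹ × 6.98×10⁻⁸ × 7.12×10⁶ = 1.59×10⁻¹⁹ A²
I_n = √(1.59×10⁻¹⁹) = 3.99×10⁻¹⁰ A = 399 pA

399 pA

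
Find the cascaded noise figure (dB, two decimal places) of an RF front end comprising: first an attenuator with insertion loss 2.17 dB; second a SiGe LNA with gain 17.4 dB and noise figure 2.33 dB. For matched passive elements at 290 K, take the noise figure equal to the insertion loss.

Convert to linear (a loss of L dB is a gain of −L dB): F_i = 10^(NF_i/10), G_i = 10^(G_i,dB/10)
  Stage 1: F_1 = 10^(2.17/10) = 1.648, G_1 = 10^(−2.17/10) = 0.6067
  Stage 2: F_2 = 10^(2.33/10) = 1.710, G_2 = 10^(17.4/10) = 54.95
Friis cascade:
  F = 1.648 + (1.710 − 1)/0.6067 = 2.818
NF = 10 log₁₀(2.818) = 4.50 dB

4.50 dB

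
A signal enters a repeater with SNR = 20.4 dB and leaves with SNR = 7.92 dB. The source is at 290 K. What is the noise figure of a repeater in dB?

NF (dB) = SNR_in(dB) − SNR_out(dB) when the source is at T₀
NF = 20.4 − 7.92 = 12.48 dB

12.48 dB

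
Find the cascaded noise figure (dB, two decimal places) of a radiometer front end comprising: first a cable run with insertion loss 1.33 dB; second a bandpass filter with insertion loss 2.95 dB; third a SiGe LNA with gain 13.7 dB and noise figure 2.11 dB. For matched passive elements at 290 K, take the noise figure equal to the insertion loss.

6.39 dB

Convert to linear (a loss of L dB is a gain of −L dB): F_i = 10^(NF_i/10), G_i = 10^(G_i,dB/10)
  Stage 1: F_1 = 10^(1.33/10) = 1.358, G_1 = 10^(−1.33/10) = 0.7362
  Stage 2: F_2 = 10^(2.95/10) = 1.972, G_2 = 10^(−2.95/10) = 0.5070
  Stage 3: F_3 = 10^(2.11/10) = 1.626, G_3 = 10^(13.7/10) = 23.44
Friis cascade:
  F = 1.358 + (1.972 − 1)/0.7362 + (1.626 − 1)/0.3733 = 4.355
NF = 10 log₁₀(4.355) = 6.39 dB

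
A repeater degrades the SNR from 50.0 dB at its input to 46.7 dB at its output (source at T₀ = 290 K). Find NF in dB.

3.3 dB

NF (dB) = SNR_in(dB) − SNR_out(dB) when the source is at T₀
NF = 50.0 − 46.7 = 3.3 dB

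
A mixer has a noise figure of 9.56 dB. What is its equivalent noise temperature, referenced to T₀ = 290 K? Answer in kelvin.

2331 K

F = 10^(9.56/10) = 9.03649
T_e = (F − 1)·T₀ = (9.03649 − 1) × 290 = 2331 K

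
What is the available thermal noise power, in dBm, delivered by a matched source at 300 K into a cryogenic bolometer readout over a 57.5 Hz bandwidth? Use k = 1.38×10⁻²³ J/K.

P_n = kTB = 1.38×10⁻²³ × 300 × 5.75×10¹ = 2.38×10⁻¹⁹ W
In dBm: 10 log₁₀(2.38×10⁻¹⁹ / 10⁻³) = −156.2 dBm

−156.2 dBm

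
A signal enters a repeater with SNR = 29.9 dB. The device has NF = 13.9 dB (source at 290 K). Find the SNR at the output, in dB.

By definition F = SNR_in/SNR_out, so in dB: SNR_out = SNR_in − NF
SNR_out = 29.9 − 13.9 = 16.0 dB

16.0 dB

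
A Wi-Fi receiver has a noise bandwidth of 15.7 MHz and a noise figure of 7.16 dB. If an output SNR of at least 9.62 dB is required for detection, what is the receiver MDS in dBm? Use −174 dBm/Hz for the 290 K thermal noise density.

−85.3 dBm

Sensitivity = −174 + 10 log₁₀(B) + NF + SNR_min
= −174 + 71.96 + 7.16 + 9.62
= −85.26 dBm → −85.3 dBm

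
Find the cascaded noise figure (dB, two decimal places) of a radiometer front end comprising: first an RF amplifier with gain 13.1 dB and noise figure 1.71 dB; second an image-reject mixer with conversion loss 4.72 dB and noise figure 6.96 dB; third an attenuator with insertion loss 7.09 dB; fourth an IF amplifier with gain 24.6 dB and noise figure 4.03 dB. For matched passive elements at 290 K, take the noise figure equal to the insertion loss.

5.33 dB

Convert to linear (a loss of L dB is a gain of −L dB): F_i = 10^(NF_i/10), G_i = 10^(G_i,dB/10)
  Stage 1: F_1 = 10^(1.71/10) = 1.483, G_1 = 10^(13.1/10) = 20.42
  Stage 2: F_2 = 10^(6.96/10) = 4.966, G_2 = 10^(−4.72/10) = 0.3373
  Stage 3: F_3 = 10^(7.09/10) = 5.117, G_3 = 10^(−7.09/10) = 0.1954
  Stage 4: F_4 = 10^(4.03/10) = 2.529, G_4 = 10^(24.6/10) = 288.4
Friis cascade:
  F = 1.483 + (4.966 − 1)/20.42 + (5.117 − 1)/6.887 + (2.529 − 1)/1.346 = 3.411
NF = 10 log₁₀(3.411) = 5.33 dB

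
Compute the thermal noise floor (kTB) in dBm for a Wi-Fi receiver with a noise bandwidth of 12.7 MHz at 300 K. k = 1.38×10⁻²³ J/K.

P_n = kTB = 1.38×10⁻²³ × 300 × 1.27×10⁷ = 5.26×10⁻¹⁴ W
In dBm: 10 log₁₀(5.26×10⁻¹⁴ / 10⁻³) = −102.8 dBm

−102.8 dBm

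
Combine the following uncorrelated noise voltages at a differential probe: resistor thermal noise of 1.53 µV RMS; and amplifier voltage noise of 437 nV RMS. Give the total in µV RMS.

Uncorrelated sources add in power (mean-square): V_tot = √(ΣV_i²)
V_tot = √[(1.53×10⁻⁶)² + (4.37×10⁻⁷)²] = 1.59×10⁻⁶ V = 1.59 µV

1.59 µV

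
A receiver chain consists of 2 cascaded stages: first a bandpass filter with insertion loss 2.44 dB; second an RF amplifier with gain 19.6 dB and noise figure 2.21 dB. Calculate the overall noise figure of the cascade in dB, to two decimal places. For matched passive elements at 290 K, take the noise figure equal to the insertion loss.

Convert to linear (a loss of L dB is a gain of −L dB): F_i = 10^(NF_i/10), G_i = 10^(G_i,dB/10)
  Stage 1: F_1 = 10^(2.44/10) = 1.754, G_1 = 10^(−2.44/10) = 0.5702
  Stage 2: F_2 = 10^(2.21/10) = 1.663, G_2 = 10^(19.6/10) = 91.20
Friis cascade:
  F = 1.754 + (1.663 − 1)/0.5702 = 2.917
NF = 10 log₁₀(2.917) = 4.65 dB

4.65 dB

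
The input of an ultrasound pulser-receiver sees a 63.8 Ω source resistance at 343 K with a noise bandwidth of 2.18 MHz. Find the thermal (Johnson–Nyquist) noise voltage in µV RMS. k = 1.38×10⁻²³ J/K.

1.62 µV

V_n = √(4kTRB)
4kTRB = 4 × 1.38×10⁻²³ × 343 × 6.38×10¹ × 2.18×10⁶ = 2.63×10⁻¹² V²
V_n = √(2.63×10⁻¹²) = 1.62×10⁻⁶ V = 1.62 µV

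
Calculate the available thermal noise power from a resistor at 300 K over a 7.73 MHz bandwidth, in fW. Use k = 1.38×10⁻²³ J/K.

32.0 fW

P_n = kTB = 1.38×10⁻²³ × 300 × 7.73×10⁶ = 3.20×10⁻¹⁴ W = 32.0 fW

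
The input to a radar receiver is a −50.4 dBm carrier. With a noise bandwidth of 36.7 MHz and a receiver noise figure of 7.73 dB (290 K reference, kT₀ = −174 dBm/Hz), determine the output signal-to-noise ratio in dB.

Noise floor: N = −174 + 10 log₁₀(B) + NF
10 log₁₀(3.67×10⁷) = 75.65 dB
N = −174 + 75.65 + 7.73 = −90.62 dBm
SNR = P_sig − N = −50.4 − (−90.62) = 40.22 dB → 40.2 dB

40.2 dB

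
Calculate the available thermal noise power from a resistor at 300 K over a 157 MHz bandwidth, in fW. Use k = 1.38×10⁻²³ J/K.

P_n = kTB = 1.38×10⁻²³ × 300 × 1.57×10⁸ = 6.50×10⁻¹³ W = 650 fW

650 fW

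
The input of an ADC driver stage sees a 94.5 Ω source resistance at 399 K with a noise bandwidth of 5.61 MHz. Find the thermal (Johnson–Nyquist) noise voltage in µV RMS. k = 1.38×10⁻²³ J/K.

3.42 µV

V_n = √(4kTRB)
4kTRB = 4 × 1.38×10⁻²³ × 399 × 9.45×10¹ × 5.61×10⁶ = 1.17×10⁻¹¹ V²
V_n = √(1.17×10⁻¹¹) = 3.42×10⁻⁶ V = 3.42 µV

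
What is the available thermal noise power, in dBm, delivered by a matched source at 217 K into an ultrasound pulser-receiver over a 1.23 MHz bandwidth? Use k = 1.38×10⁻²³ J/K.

P_n = kTB = 1.38×10⁻²³ × 217 × 1.23×10⁶ = 3.68×10⁻¹⁵ W
In dBm: 10 log₁₀(3.68×10⁻¹⁵ / 10⁻³) = −114.3 dBm

−114.3 dBm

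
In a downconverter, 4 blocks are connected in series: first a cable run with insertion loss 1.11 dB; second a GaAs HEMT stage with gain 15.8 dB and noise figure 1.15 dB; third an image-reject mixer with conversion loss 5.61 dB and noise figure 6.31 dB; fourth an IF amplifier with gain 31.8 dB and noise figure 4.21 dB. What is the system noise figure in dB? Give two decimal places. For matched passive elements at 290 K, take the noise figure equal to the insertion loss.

3.00 dB

Convert to linear (a loss of L dB is a gain of −L dB): F_i = 10^(NF_i/10), G_i = 10^(G_i,dB/10)
  Stage 1: F_1 = 10^(1.11/10) = 1.291, G_1 = 10^(−1.11/10) = 0.7745
  Stage 2: F_2 = 10^(1.15/10) = 1.303, G_2 = 10^(15.8/10) = 38.02
  Stage 3: F_3 = 10^(6.31/10) = 4.276, G_3 = 10^(−5.61/10) = 0.2748
  Stage 4: F_4 = 10^(4.21/10) = 2.636, G_4 = 10^(31.8/10) = 1514
Friis cascade:
  F = 1.291 + (1.303 − 1)/0.7745 + (4.276 − 1)/29.44 + (2.636 − 1)/8.091 = 1.996
NF = 10 log₁₀(1.996) = 3.00 dB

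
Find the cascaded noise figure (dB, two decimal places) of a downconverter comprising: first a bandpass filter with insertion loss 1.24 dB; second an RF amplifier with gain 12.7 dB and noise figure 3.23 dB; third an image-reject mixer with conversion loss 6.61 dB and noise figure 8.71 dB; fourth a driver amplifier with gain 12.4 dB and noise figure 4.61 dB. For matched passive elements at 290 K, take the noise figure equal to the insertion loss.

Convert to linear (a loss of L dB is a gain of −L dB): F_i = 10^(NF_i/10), G_i = 10^(G_i,dB/10)
  Stage 1: F_1 = 10^(1.24/10) = 1.330, G_1 = 10^(−1.24/10) = 0.7516
  Stage 2: F_2 = 10^(3.23/10) = 2.104, G_2 = 10^(12.7/10) = 18.62
  Stage 3: F_3 = 10^(8.71/10) = 7.430, G_3 = 10^(−6.61/10) = 0.2183
  Stage 4: F_4 = 10^(4.61/10) = 2.891, G_4 = 10^(12.4/10) = 17.38
Friis cascade:
  F = 1.330 + (2.104 − 1)/0.7516 + (7.430 − 1)/14.00 + (2.891 − 1)/3.055 = 3.877
NF = 10 log₁₀(3.877) = 5.89 dB

5.89 dB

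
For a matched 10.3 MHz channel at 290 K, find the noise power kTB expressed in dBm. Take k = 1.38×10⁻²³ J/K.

P_n = kTB = 1.38×10⁻²³ × 290 × 1.03×10⁷ = 4.12×10⁻¹⁴ W
In dBm: 10 log₁₀(4.12×10⁻¹⁴ / 10⁻³) = −103.8 dBm

−103.8 dBm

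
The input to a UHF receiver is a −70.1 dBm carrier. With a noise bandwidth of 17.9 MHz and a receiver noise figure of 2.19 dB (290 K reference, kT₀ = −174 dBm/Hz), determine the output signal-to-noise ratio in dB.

29.2 dB

Noise floor: N = −174 + 10 log₁₀(B) + NF
10 log₁₀(1.79×10⁷) = 72.53 dB
N = −174 + 72.53 + 2.19 = −99.28 dBm
SNR = P_sig − N = −70.1 − (−99.28) = 29.18 dB → 29.2 dB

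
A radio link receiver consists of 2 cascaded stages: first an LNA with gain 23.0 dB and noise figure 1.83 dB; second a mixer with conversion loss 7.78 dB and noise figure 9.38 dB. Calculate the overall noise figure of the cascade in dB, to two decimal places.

Convert to linear (a loss of L dB is a gain of −L dB): F_i = 10^(NF_i/10), G_i = 10^(G_i,dB/10)
  Stage 1: F_1 = 10^(1.83/10) = 1.524, G_1 = 10^(23.0/10) = 199.5
  Stage 2: F_2 = 10^(9.38/10) = 8.670, G_2 = 10^(−7.78/10) = 0.1667
Friis cascade:
  F = 1.524 + (8.670 − 1)/199.5 = 1.562
NF = 10 log₁₀(1.562) = 1.94 dB

1.94 dB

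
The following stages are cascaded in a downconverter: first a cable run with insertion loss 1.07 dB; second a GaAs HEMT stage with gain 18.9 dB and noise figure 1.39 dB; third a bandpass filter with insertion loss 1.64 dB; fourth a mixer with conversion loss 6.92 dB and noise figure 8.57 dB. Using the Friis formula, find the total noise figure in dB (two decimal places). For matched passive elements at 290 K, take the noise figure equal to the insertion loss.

Convert to linear (a loss of L dB is a gain of −L dB): F_i = 10^(NF_i/10), G_i = 10^(G_i,dB/10)
  Stage 1: F_1 = 10^(1.07/10) = 1.279, G_1 = 10^(−1.07/10) = 0.7816
  Stage 2: F_2 = 10^(1.39/10) = 1.377, G_2 = 10^(18.9/10) = 77.62
  Stage 3: F_3 = 10^(1.64/10) = 1.459, G_3 = 10^(−1.64/10) = 0.6855
  Stage 4: F_4 = 10^(8.57/10) = 7.194, G_4 = 10^(−6.92/10) = 0.2032
Friis cascade:
  F = 1.279 + (1.377 − 1)/0.7816 + (1.459 − 1)/60.67 + (7.194 − 1)/41.59 = 1.918
NF = 10 log₁₀(1.918) = 2.83 dB

2.83 dB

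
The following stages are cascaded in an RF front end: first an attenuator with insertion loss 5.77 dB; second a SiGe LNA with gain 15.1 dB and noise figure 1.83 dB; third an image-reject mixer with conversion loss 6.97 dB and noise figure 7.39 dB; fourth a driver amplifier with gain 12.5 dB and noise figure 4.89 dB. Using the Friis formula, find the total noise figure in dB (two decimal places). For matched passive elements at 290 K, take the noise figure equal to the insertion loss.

Convert to linear (a loss of L dB is a gain of −L dB): F_i = 10^(NF_i/10), G_i = 10^(G_i,dB/10)
  Stage 1: F_1 = 10^(5.77/10) = 3.776, G_1 = 10^(−5.77/10) = 0.2649
  Stage 2: F_2 = 10^(1.83/10) = 1.524, G_2 = 10^(15.1/10) = 32.36
  Stage 3: F_3 = 10^(7.39/10) = 5.483, G_3 = 10^(−6.97/10) = 0.2009
  Stage 4: F_4 = 10^(4.89/10) = 3.083, G_4 = 10^(12.5/10) = 17.78
Friis cascade:
  F = 3.776 + (1.524 − 1)/0.2649 + (5.483 − 1)/8.570 + (3.083 − 1)/1.722 = 7.487
NF = 10 log₁₀(7.487) = 8.74 dB

8.74 dB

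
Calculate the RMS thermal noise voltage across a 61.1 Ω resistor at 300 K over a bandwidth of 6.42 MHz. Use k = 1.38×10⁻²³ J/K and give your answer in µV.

V_n = √(4kTRB)
4kTRB = 4 × 1.38×10⁻²³ × 300 × 6.11×10¹ × 6.42×10⁶ = 6.50×10⁻¹² V²
V_n = √(6.50×10⁻¹²) = 2.55×10⁻⁶ V = 2.55 µV

2.55 µV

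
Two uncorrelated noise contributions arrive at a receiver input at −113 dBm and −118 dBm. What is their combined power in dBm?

Convert to linear, add, convert back:
P₁ = 5.01×10⁻¹⁵ W, P₂ = 1.58×10⁻¹⁵ W
P_tot = 6.60×10⁻¹⁵ W → 10 log₁₀(P_tot / 10⁻³) = −111.8 dBm

−111.8 dBm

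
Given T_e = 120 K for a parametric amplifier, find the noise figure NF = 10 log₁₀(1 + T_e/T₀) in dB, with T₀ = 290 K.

1.50 dB

F = 1 + T_e/T₀ = 1 + 120/290 = 1.41379
NF = 10 log₁₀(1.41379) = 1.50 dB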